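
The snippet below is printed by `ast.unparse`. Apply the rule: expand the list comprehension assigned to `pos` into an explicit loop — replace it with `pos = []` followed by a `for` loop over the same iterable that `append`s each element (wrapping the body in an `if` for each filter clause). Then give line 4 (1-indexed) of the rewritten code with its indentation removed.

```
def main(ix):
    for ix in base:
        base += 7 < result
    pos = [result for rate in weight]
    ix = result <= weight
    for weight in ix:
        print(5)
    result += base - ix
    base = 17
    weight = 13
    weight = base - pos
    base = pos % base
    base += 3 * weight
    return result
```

pos = []

Transformed code:
def main(ix):
    for ix in base:
        base += 7 < result
    pos = []
    for rate in weight:
        pos.append(result)
    ix = result <= weight
    for weight in ix:
        print(5)
    result += base - ix
    base = 17
    weight = 13
    weight = base - pos
    base = pos % base
    base += 3 * weight
    return result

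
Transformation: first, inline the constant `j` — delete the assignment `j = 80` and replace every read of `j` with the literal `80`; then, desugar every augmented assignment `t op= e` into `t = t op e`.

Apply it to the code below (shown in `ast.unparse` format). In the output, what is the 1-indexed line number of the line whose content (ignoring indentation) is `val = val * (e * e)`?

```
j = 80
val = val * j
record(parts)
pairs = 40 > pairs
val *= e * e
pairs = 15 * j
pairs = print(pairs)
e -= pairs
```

4

Transformed code:
val = val * 80
record(parts)
pairs = 40 > pairs
val = val * (e * e)
pairs = 15 * 80
pairs = print(pairs)
e = e - pairs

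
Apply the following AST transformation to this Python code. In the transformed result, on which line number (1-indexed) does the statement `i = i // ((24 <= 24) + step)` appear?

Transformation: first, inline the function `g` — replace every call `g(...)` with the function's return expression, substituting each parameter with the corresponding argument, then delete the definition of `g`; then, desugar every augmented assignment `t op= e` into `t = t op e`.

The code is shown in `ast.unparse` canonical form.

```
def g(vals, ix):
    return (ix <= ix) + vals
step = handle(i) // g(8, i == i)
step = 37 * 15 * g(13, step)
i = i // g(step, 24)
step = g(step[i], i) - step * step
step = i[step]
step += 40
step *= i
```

Transformed code:
step = handle(i) // (((i == i) <= (i == i)) + 8)
step = 37 * 15 * ((step <= step) + 13)
i = i // ((24 <= 24) + step)
step = (i <= i) + step[i] - step * step
step = i[step]
step = step + 40
step = step * i

3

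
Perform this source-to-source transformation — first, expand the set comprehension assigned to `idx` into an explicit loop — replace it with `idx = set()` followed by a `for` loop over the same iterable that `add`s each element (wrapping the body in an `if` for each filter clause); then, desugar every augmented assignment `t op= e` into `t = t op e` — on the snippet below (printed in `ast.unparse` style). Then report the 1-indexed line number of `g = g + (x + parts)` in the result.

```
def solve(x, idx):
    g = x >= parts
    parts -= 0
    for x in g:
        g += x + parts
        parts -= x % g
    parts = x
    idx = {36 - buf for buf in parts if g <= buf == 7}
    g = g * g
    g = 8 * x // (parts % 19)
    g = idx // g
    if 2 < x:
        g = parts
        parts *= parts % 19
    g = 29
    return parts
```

5

Transformed code:
def solve(x, idx):
    g = x >= parts
    parts = parts - 0
    for x in g:
        g = g + (x + parts)
        parts = parts - x % g
    parts = x
    idx = set()
    for buf in parts:
        if g <= buf == 7:
            idx.add(36 - buf)
    g = g * g
    g = 8 * x // (parts % 19)
    g = idx // g
    if 2 < x:
        g = parts
        parts = parts * (parts % 19)
    g = 29
    return parts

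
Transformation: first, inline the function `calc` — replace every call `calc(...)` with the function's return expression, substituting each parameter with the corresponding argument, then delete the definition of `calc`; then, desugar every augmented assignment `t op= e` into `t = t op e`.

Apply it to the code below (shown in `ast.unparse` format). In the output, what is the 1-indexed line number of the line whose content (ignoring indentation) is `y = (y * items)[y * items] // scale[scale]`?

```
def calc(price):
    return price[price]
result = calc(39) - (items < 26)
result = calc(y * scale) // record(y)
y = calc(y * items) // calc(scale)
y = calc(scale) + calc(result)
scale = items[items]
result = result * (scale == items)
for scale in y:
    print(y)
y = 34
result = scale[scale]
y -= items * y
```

Transformed code:
result = 39[39] - (items < 26)
result = (y * scale)[y * scale] // record(y)
y = (y * items)[y * items] // scale[scale]
y = scale[scale] + result[result]
scale = items[items]
result = result * (scale == items)
for scale in y:
    print(y)
y = 34
result = scale[scale]
y = y - items * y

3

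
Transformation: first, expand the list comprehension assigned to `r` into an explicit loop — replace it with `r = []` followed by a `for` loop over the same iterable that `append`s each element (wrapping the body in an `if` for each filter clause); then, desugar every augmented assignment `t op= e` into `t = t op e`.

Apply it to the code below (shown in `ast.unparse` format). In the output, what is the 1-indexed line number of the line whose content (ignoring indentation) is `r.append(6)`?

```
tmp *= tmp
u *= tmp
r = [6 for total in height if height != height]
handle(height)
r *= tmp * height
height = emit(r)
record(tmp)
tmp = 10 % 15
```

Transformed code:
tmp = tmp * tmp
u = u * tmp
r = []
for total in height:
    if height != height:
        r.append(6)
handle(height)
r = r * (tmp * height)
height = emit(r)
record(tmp)
tmp = 10 % 15

6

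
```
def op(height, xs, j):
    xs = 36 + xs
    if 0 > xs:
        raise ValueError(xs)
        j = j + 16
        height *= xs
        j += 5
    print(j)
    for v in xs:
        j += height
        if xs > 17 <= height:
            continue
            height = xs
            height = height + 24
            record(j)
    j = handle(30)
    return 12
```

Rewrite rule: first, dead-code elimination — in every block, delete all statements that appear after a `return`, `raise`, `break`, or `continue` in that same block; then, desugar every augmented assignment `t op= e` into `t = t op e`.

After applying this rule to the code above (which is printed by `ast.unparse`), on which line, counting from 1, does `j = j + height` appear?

Transformed code:
def op(height, xs, j):
    xs = 36 + xs
    if 0 > xs:
        raise ValueError(xs)
    print(j)
    for v in xs:
        j = j + height
        if xs > 17 <= height:
            continue
    j = handle(30)
    return 12

7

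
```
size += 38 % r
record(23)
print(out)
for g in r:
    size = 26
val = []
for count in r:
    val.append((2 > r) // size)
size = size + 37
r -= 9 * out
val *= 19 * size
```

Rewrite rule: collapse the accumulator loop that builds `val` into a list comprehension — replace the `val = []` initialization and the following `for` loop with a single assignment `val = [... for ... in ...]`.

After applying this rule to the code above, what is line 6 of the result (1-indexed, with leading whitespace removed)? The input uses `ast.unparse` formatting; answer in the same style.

val = [(2 > r) // size for count in r]

Transformed code:
size += 38 % r
record(23)
print(out)
for g in r:
    size = 26
val = [(2 > r) // size for count in r]
size = size + 37
r -= 9 * out
val *= 19 * size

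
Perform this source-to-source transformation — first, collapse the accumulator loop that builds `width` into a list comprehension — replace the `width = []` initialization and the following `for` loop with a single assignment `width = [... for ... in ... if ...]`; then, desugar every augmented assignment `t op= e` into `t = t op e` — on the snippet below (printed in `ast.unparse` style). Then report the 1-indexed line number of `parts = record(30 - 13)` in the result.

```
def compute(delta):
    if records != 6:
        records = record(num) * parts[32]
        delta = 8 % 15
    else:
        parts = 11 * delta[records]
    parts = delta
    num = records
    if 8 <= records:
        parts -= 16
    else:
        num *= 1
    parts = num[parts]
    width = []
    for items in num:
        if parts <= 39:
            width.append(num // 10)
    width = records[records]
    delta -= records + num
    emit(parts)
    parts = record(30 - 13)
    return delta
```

18

Transformed code:
def compute(delta):
    if records != 6:
        records = record(num) * parts[32]
        delta = 8 % 15
    else:
        parts = 11 * delta[records]
    parts = delta
    num = records
    if 8 <= records:
        parts = parts - 16
    else:
        num = num * 1
    parts = num[parts]
    width = [num // 10 for items in num if parts <= 39]
    width = records[records]
    delta = delta - (records + num)
    emit(parts)
    parts = record(30 - 13)
    return delta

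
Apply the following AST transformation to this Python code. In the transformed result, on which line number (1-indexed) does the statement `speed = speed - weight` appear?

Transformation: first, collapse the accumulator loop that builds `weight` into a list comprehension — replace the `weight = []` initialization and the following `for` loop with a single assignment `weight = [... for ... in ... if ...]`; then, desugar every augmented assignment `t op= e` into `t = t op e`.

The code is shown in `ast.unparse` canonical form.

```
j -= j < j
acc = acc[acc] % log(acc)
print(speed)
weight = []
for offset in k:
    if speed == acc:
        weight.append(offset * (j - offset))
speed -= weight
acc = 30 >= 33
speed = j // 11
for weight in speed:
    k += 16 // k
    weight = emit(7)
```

5

Transformed code:
j = j - (j < j)
acc = acc[acc] % log(acc)
print(speed)
weight = [offset * (j - offset) for offset in k if speed == acc]
speed = speed - weight
acc = 30 >= 33
speed = j // 11
for weight in speed:
    k = k + 16 // k
    weight = emit(7)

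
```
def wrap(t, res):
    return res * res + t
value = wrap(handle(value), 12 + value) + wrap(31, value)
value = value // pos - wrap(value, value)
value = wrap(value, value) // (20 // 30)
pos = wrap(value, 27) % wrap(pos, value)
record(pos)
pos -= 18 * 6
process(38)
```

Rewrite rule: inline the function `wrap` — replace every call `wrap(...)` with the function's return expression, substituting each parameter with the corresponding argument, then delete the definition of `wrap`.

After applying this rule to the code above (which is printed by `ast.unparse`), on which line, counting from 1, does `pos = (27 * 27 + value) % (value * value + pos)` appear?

Transformed code:
value = (12 + value) * (12 + value) + handle(value) + (value * value + 31)
value = value // pos - (value * value + value)
value = (value * value + value) // (20 // 30)
pos = (27 * 27 + value) % (value * value + pos)
record(pos)
pos -= 18 * 6
process(38)

4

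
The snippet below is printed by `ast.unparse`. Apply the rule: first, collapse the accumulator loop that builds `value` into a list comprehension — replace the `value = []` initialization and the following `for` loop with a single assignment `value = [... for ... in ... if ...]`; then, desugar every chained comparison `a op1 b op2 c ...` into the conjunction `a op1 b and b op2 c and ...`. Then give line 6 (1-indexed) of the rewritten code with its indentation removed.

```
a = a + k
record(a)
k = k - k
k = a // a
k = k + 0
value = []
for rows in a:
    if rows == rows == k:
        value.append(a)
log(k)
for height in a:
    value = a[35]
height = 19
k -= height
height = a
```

value = [a for rows in a if rows == rows and rows == k]

Transformed code:
a = a + k
record(a)
k = k - k
k = a // a
k = k + 0
value = [a for rows in a if rows == rows and rows == k]
log(k)
for height in a:
    value = a[35]
height = 19
k -= height
height = a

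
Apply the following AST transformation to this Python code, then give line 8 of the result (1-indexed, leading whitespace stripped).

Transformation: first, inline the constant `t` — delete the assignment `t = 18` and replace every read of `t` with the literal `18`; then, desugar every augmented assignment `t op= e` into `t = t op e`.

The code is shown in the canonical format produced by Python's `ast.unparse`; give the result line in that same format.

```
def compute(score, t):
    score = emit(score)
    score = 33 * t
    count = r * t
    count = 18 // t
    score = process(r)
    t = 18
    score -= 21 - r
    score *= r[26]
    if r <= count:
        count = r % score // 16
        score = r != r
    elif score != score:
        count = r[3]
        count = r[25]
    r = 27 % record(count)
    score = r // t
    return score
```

Transformed code:
def compute(score, t):
    score = emit(score)
    score = 33 * 18
    count = r * 18
    count = 18 // 18
    score = process(r)
    score = score - (21 - r)
    score = score * r[26]
    if r <= count:
        count = r % score // 16
        score = r != r
    elif score != score:
        count = r[3]
        count = r[25]
    r = 27 % record(count)
    score = r // 18
    return score

score = score * r[26]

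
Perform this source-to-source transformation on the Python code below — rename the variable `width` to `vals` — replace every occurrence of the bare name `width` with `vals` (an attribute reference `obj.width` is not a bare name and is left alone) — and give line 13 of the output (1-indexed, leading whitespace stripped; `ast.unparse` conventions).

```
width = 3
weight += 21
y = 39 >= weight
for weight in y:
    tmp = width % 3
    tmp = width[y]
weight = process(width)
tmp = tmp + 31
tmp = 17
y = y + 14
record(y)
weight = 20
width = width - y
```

Transformed code:
vals = 3
weight += 21
y = 39 >= weight
for weight in y:
    tmp = vals % 3
    tmp = vals[y]
weight = process(vals)
tmp = tmp + 31
tmp = 17
y = y + 14
record(y)
weight = 20
vals = vals - y

vals = vals - y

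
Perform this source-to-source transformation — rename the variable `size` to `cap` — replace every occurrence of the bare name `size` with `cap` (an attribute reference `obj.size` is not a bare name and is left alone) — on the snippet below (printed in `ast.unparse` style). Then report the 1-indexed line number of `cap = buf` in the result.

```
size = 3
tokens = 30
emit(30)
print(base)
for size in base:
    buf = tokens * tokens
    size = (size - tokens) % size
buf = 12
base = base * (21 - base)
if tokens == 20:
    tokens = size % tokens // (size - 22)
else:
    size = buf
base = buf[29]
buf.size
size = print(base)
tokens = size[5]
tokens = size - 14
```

13

Transformed code:
cap = 3
tokens = 30
emit(30)
print(base)
for cap in base:
    buf = tokens * tokens
    cap = (cap - tokens) % cap
buf = 12
base = base * (21 - base)
if tokens == 20:
    tokens = cap % tokens // (cap - 22)
else:
    cap = buf
base = buf[29]
buf.size
cap = print(base)
tokens = cap[5]
tokens = cap - 14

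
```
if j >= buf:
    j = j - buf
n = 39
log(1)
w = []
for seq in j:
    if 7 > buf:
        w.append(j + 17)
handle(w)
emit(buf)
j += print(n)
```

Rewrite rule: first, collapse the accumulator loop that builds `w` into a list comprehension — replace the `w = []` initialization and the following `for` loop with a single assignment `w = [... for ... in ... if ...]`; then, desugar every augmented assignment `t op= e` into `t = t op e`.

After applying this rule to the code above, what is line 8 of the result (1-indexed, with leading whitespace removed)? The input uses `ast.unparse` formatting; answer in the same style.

Transformed code:
if j >= buf:
    j = j - buf
n = 39
log(1)
w = [j + 17 for seq in j if 7 > buf]
handle(w)
emit(buf)
j = j + print(n)

j = j + print(n)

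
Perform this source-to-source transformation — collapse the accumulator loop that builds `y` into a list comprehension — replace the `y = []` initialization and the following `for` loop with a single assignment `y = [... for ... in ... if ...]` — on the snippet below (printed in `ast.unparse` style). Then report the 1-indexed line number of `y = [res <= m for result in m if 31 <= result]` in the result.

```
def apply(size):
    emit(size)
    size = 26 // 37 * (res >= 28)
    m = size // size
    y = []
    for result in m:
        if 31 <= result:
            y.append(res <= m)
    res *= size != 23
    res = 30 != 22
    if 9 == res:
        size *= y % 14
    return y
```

5

Transformed code:
def apply(size):
    emit(size)
    size = 26 // 37 * (res >= 28)
    m = size // size
    y = [res <= m for result in m if 31 <= result]
    res *= size != 23
    res = 30 != 22
    if 9 == res:
        size *= y % 14
    return y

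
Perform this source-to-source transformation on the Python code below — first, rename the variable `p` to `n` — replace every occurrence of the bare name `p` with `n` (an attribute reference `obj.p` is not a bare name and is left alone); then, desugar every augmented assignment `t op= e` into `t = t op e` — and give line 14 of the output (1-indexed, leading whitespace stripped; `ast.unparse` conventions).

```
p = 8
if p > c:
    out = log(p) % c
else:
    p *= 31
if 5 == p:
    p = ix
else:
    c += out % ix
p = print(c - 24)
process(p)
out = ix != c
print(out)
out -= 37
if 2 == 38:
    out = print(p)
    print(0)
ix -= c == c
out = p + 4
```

Transformed code:
n = 8
if n > c:
    out = log(n) % c
else:
    n = n * 31
if 5 == n:
    n = ix
else:
    c = c + out % ix
n = print(c - 24)
process(n)
out = ix != c
print(out)
out = out - 37
if 2 == 38:
    out = print(n)
    print(0)
ix = ix - (c == c)
out = n + 4

out = out - 37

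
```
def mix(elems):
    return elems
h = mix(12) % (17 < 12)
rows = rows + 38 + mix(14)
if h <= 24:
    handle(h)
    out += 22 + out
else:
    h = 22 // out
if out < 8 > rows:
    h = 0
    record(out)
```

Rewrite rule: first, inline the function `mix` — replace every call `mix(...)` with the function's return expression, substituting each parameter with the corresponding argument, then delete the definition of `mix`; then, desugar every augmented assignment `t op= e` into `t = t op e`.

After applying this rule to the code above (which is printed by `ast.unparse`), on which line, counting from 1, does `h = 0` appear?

Transformed code:
h = 12 % (17 < 12)
rows = rows + 38 + 14
if h <= 24:
    handle(h)
    out = out + (22 + out)
else:
    h = 22 // out
if out < 8 > rows:
    h = 0
    record(out)

9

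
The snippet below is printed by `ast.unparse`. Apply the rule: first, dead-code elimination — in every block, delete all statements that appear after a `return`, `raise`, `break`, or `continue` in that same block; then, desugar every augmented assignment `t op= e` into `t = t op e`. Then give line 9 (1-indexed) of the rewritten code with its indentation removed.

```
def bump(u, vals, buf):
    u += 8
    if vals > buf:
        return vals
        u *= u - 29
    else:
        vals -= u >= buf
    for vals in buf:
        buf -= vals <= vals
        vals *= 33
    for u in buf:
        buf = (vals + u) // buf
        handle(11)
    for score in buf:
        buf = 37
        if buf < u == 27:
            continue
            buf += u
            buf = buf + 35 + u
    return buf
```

Transformed code:
def bump(u, vals, buf):
    u = u + 8
    if vals > buf:
        return vals
    else:
        vals = vals - (u >= buf)
    for vals in buf:
        buf = buf - (vals <= vals)
        vals = vals * 33
    for u in buf:
        buf = (vals + u) // buf
        handle(11)
    for score in buf:
        buf = 37
        if buf < u == 27:
            continue
    return buf

vals = vals * 33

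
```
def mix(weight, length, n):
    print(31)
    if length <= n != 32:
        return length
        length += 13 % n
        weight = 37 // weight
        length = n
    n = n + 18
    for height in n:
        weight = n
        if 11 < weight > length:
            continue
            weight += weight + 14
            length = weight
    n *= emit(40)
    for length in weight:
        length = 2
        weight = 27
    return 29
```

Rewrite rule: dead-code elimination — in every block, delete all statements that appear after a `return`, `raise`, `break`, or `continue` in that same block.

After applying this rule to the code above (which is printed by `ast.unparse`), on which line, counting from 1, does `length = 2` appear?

Transformed code:
def mix(weight, length, n):
    print(31)
    if length <= n != 32:
        return length
    n = n + 18
    for height in n:
        weight = n
        if 11 < weight > length:
            continue
    n *= emit(40)
    for length in weight:
        length = 2
        weight = 27
    return 29

12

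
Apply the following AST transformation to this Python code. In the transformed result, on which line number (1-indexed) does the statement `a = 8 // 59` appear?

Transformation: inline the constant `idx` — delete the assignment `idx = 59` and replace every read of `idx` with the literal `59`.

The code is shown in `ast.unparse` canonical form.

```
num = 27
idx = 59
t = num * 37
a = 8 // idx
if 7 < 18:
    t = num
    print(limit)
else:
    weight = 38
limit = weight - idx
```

3

Transformed code:
num = 27
t = num * 37
a = 8 // 59
if 7 < 18:
    t = num
    print(limit)
else:
    weight = 38
limit = weight - 59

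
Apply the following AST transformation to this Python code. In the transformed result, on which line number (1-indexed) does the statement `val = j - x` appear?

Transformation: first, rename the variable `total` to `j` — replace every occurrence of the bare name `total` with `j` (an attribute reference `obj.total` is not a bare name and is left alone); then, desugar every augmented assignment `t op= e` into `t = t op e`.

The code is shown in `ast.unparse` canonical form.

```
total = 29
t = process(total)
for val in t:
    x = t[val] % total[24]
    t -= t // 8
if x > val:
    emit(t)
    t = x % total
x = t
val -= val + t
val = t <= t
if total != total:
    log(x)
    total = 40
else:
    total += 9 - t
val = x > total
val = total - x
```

Transformed code:
j = 29
t = process(j)
for val in t:
    x = t[val] % j[24]
    t = t - t // 8
if x > val:
    emit(t)
    t = x % j
x = t
val = val - (val + t)
val = t <= t
if j != j:
    log(x)
    j = 40
else:
    j = j + (9 - t)
val = x > j
val = j - x

18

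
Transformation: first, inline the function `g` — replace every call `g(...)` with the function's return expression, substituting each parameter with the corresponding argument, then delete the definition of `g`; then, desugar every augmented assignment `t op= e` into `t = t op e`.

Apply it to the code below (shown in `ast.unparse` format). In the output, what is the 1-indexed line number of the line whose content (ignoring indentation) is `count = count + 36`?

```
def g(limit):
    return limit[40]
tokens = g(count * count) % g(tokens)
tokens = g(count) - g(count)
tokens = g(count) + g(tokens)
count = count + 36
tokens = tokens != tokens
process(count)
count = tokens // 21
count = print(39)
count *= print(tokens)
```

Transformed code:
tokens = (count * count)[40] % tokens[40]
tokens = count[40] - count[40]
tokens = count[40] + tokens[40]
count = count + 36
tokens = tokens != tokens
process(count)
count = tokens // 21
count = print(39)
count = count * print(tokens)

4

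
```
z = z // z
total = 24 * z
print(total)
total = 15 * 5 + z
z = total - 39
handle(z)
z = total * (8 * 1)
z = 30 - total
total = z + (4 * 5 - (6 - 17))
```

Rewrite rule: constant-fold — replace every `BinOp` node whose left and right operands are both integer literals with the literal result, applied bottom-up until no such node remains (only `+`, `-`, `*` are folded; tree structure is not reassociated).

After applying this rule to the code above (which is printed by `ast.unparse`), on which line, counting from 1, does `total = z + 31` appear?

9

Transformed code:
z = z // z
total = 24 * z
print(total)
total = 75 + z
z = total - 39
handle(z)
z = total * 8
z = 30 - total
total = z + 31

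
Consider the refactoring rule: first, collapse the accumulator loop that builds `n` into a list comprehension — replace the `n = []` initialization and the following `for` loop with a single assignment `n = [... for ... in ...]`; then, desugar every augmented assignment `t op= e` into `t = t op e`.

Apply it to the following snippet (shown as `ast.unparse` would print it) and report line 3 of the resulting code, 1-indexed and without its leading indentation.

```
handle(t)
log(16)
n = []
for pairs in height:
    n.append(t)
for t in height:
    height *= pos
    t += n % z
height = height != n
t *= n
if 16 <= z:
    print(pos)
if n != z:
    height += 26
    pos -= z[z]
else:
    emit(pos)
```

n = [t for pairs in height]

Transformed code:
handle(t)
log(16)
n = [t for pairs in height]
for t in height:
    height = height * pos
    t = t + n % z
height = height != n
t = t * n
if 16 <= z:
    print(pos)
if n != z:
    height = height + 26
    pos = pos - z[z]
else:
    emit(pos)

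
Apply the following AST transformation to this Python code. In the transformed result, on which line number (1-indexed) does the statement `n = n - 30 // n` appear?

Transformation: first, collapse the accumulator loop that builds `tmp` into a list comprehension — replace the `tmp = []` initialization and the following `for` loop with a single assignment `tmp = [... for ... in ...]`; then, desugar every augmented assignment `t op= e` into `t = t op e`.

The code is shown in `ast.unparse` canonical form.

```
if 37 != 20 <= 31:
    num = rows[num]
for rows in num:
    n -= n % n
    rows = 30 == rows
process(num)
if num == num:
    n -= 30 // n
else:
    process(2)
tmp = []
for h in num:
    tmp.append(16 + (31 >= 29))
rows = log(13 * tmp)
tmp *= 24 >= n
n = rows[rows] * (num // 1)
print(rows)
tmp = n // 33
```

Transformed code:
if 37 != 20 <= 31:
    num = rows[num]
for rows in num:
    n = n - n % n
    rows = 30 == rows
process(num)
if num == num:
    n = n - 30 // n
else:
    process(2)
tmp = [16 + (31 >= 29) for h in num]
rows = log(13 * tmp)
tmp = tmp * (24 >= n)
n = rows[rows] * (num // 1)
print(rows)
tmp = n // 33

8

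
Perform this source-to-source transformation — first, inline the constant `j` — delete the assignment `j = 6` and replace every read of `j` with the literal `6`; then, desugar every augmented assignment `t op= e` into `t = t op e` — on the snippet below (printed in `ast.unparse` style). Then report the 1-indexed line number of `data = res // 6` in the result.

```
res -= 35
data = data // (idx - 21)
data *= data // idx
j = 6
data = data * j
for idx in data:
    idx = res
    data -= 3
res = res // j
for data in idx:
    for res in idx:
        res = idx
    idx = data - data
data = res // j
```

Transformed code:
res = res - 35
data = data // (idx - 21)
data = data * (data // idx)
data = data * 6
for idx in data:
    idx = res
    data = data - 3
res = res // 6
for data in idx:
    for res in idx:
        res = idx
    idx = data - data
data = res // 6

13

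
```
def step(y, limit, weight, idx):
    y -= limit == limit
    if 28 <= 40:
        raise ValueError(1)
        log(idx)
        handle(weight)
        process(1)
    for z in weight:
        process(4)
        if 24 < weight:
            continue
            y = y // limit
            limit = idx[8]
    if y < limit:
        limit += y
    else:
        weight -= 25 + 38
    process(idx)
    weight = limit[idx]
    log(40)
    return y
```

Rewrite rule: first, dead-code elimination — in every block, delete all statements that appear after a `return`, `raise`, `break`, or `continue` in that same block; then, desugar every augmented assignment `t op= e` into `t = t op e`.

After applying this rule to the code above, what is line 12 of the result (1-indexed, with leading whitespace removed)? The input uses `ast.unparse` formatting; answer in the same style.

Transformed code:
def step(y, limit, weight, idx):
    y = y - (limit == limit)
    if 28 <= 40:
        raise ValueError(1)
    for z in weight:
        process(4)
        if 24 < weight:
            continue
    if y < limit:
        limit = limit + y
    else:
        weight = weight - (25 + 38)
    process(idx)
    weight = limit[idx]
    log(40)
    return y

weight = weight - (25 + 38)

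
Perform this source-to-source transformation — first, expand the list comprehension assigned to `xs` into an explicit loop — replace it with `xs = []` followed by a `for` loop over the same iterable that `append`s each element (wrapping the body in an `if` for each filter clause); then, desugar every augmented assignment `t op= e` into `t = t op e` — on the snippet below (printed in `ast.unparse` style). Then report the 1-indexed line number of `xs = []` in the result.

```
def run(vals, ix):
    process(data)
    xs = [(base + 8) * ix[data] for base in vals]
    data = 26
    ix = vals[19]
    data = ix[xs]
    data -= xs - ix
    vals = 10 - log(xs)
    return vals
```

Transformed code:
def run(vals, ix):
    process(data)
    xs = []
    for base in vals:
        xs.append((base + 8) * ix[data])
    data = 26
    ix = vals[19]
    data = ix[xs]
    data = data - (xs - ix)
    vals = 10 - log(xs)
    return vals

3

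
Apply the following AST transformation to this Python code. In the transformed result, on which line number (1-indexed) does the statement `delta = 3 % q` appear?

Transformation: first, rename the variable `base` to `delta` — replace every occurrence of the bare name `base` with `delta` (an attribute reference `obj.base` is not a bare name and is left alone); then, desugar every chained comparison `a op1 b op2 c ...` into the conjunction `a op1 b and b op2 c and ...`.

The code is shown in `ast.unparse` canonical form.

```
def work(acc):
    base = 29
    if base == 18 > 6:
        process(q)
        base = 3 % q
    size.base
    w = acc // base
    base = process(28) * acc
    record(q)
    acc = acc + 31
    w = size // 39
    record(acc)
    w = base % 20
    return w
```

Transformed code:
def work(acc):
    delta = 29
    if delta == 18 and 18 > 6:
        process(q)
        delta = 3 % q
    size.base
    w = acc // delta
    delta = process(28) * acc
    record(q)
    acc = acc + 31
    w = size // 39
    record(acc)
    w = delta % 20
    return w

5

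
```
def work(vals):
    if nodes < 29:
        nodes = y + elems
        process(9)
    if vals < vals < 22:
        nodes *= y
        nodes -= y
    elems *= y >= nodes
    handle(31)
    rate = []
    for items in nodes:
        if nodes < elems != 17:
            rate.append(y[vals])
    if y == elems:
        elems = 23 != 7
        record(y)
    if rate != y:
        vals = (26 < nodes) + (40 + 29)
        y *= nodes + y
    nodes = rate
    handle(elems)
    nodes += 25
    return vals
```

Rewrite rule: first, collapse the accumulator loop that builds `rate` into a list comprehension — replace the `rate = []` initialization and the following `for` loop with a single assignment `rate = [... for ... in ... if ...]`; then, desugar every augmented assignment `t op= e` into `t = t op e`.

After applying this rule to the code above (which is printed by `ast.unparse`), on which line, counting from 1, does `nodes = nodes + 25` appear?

19

Transformed code:
def work(vals):
    if nodes < 29:
        nodes = y + elems
        process(9)
    if vals < vals < 22:
        nodes = nodes * y
        nodes = nodes - y
    elems = elems * (y >= nodes)
    handle(31)
    rate = [y[vals] for items in nodes if nodes < elems != 17]
    if y == elems:
        elems = 23 != 7
        record(y)
    if rate != y:
        vals = (26 < nodes) + (40 + 29)
        y = y * (nodes + y)
    nodes = rate
    handle(elems)
    nodes = nodes + 25
    return vals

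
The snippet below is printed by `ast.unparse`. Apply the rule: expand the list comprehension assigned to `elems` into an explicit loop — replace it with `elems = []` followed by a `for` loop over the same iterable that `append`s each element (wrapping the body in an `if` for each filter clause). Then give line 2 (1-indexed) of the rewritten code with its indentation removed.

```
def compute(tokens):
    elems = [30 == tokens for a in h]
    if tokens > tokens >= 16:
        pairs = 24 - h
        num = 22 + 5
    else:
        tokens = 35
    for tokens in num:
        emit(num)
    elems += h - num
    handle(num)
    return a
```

elems = []

Transformed code:
def compute(tokens):
    elems = []
    for a in h:
        elems.append(30 == tokens)
    if tokens > tokens >= 16:
        pairs = 24 - h
        num = 22 + 5
    else:
        tokens = 35
    for tokens in num:
        emit(num)
    elems += h - num
    handle(num)
    return a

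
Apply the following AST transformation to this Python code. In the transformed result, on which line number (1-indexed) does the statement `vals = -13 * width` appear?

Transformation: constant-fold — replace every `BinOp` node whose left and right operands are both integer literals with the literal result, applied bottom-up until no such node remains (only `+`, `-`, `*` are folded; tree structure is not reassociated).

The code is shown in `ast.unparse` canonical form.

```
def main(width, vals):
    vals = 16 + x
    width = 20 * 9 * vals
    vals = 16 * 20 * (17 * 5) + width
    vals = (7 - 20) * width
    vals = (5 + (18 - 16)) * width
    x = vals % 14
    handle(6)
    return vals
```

Transformed code:
def main(width, vals):
    vals = 16 + x
    width = 180 * vals
    vals = 27200 + width
    vals = -13 * width
    vals = 7 * width
    x = vals % 14
    handle(6)
    return vals

5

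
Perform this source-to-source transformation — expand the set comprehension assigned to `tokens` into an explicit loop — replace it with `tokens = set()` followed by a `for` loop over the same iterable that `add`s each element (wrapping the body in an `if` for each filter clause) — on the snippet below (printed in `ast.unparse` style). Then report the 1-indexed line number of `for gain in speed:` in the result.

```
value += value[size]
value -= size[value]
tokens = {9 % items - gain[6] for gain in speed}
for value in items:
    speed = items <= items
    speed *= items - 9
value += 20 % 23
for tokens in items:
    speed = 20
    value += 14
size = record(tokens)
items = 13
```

4

Transformed code:
value += value[size]
value -= size[value]
tokens = set()
for gain in speed:
    tokens.add(9 % items - gain[6])
for value in items:
    speed = items <= items
    speed *= items - 9
value += 20 % 23
for tokens in items:
    speed = 20
    value += 14
size = record(tokens)
items = 13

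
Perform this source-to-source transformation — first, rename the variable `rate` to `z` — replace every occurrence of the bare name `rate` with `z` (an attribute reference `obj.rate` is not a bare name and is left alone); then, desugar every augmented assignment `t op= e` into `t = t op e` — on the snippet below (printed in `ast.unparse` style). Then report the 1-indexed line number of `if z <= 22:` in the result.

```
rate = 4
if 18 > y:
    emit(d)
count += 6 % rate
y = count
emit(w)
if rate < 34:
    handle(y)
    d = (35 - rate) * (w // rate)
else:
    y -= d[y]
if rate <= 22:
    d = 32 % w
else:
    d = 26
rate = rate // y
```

12

Transformed code:
z = 4
if 18 > y:
    emit(d)
count = count + 6 % z
y = count
emit(w)
if z < 34:
    handle(y)
    d = (35 - z) * (w // z)
else:
    y = y - d[y]
if z <= 22:
    d = 32 % w
else:
    d = 26
z = z // y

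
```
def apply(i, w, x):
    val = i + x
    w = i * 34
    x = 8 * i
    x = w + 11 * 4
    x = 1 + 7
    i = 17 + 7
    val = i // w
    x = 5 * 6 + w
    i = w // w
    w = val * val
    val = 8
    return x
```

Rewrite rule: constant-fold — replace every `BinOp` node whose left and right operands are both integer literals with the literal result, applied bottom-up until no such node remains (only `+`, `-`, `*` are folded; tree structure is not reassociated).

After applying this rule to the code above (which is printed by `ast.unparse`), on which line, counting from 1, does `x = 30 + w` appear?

9

Transformed code:
def apply(i, w, x):
    val = i + x
    w = i * 34
    x = 8 * i
    x = w + 44
    x = 8
    i = 24
    val = i // w
    x = 30 + w
    i = w // w
    w = val * val
    val = 8
    return x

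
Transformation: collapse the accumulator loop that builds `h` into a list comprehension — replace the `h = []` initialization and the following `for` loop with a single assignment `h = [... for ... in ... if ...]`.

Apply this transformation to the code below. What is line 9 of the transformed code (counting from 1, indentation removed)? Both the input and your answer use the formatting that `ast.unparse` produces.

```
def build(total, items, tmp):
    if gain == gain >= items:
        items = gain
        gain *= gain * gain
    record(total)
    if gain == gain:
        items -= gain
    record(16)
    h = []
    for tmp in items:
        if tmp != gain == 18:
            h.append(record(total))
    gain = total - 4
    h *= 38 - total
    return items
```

h = [record(total) for tmp in items if tmp != gain == 18]

Transformed code:
def build(total, items, tmp):
    if gain == gain >= items:
        items = gain
        gain *= gain * gain
    record(total)
    if gain == gain:
        items -= gain
    record(16)
    h = [record(total) for tmp in items if tmp != gain == 18]
    gain = total - 4
    h *= 38 - total
    return items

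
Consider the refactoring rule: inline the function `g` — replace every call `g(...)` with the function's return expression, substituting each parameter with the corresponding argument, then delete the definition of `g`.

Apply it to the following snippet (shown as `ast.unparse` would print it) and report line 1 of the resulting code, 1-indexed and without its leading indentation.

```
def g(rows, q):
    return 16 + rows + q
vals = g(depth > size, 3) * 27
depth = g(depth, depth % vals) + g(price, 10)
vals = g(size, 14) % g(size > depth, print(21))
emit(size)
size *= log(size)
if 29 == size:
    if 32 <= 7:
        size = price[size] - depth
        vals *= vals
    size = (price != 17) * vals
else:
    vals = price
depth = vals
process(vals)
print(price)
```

vals = (16 + (depth > size) + 3) * 27

Transformed code:
vals = (16 + (depth > size) + 3) * 27
depth = 16 + depth + depth % vals + (16 + price + 10)
vals = (16 + size + 14) % (16 + (size > depth) + print(21))
emit(size)
size *= log(size)
if 29 == size:
    if 32 <= 7:
        size = price[size] - depth
        vals *= vals
    size = (price != 17) * vals
else:
    vals = price
depth = vals
process(vals)
print(price)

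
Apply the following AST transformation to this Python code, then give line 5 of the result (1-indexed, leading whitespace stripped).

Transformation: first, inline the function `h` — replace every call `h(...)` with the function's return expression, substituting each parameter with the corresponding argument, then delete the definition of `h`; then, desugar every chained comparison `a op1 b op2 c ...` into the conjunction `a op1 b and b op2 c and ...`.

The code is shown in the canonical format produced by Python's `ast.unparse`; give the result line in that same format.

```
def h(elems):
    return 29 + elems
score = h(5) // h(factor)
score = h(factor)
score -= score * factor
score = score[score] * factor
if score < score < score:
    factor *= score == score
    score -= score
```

Transformed code:
score = (29 + 5) // (29 + factor)
score = 29 + factor
score -= score * factor
score = score[score] * factor
if score < score and score < score:
    factor *= score == score
    score -= score

if score < score and score < score:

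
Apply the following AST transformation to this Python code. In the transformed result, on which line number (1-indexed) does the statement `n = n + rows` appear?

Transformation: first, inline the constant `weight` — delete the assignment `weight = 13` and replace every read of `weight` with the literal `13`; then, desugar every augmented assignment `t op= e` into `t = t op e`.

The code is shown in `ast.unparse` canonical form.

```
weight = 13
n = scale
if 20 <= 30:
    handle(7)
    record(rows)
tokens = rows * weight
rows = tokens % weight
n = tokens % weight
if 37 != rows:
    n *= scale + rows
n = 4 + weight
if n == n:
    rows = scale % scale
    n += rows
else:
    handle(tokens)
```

Transformed code:
n = scale
if 20 <= 30:
    handle(7)
    record(rows)
tokens = rows * 13
rows = tokens % 13
n = tokens % 13
if 37 != rows:
    n = n * (scale + rows)
n = 4 + 13
if n == n:
    rows = scale % scale
    n = n + rows
else:
    handle(tokens)

13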